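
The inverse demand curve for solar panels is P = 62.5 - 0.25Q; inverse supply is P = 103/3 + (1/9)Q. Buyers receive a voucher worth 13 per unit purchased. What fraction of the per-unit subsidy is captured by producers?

Producer share = 4/13

Pre-subsidy: 62.5 - 0.25Q = 103/3 + (1/9)Q gives Q* = 78 and P* = 43.
With the rebate, buyers effectively pay Pb = Ps − 13, where Ps is the price sellers receive.
On the curves, Pb = 62.5 - 0.25Q and Ps = 103/3 + (1/9)Q; the wedge Ps − Pb = 13 gives 103/3 + (1/9)Q − (62.5 - 0.25Q) = 13, so Q' = 114.
Then Pb = 62.5 − 0.25·114 = 34 and Ps = 103/3 + (1/9)·114 = 47.
Buyers' price falls by P* − Pb = 43 − 34 = 9; sellers' price rises by Ps − P* = 47 − 43 = 4.
So producers capture 4/13 = 4/13 of each unit of subsidy.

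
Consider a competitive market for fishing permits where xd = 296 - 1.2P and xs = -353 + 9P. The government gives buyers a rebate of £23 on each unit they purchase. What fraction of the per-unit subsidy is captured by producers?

Producer share = 2/17

Pre-subsidy: 296 - 1.2P = -353 + 9P gives P* = 3245/51, x* = 3734/17.
With the rebate, buyers effectively pay Pb = Ps − 23, where Ps is the price sellers receive.
Demand in terms of Ps becomes xd = 296 − 1.2(Ps − 23) = 323.6 - 1.2Ps. Setting this equal to supply: 323.6 - 1.2Ps = -353 + 9Ps, so Ps = 199/3.
Buyers pay Pb = 199/3 − 23 = 130/3; x' = -353 + 9·(199/3) = 244.
Buyers' price falls by P* − Pb = 3245/51 − 130/3 = 345/17; sellers' price rises by Ps − P* = 199/3 − 3245/51 = 46/17.
So producers capture (46/17)/23 = 2/17 of each unit of subsidy.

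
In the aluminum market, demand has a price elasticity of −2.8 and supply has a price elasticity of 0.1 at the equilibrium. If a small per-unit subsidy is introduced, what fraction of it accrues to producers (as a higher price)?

Producer share = 28/29

For a small subsidy around the equilibrium, the benefit split depends on the relative slopes, which at a point are proportional to the elasticities.
Buyer share = εs/(εs + |εd|) = 0.1/(0.1 + 2.8) = 1/29; seller share = |εd|/(εs + |εd|) = 28/29.
So producers capture 28/29 of the subsidy.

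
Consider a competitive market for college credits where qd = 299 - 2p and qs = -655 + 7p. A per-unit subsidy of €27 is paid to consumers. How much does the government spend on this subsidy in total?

Pre-subsidy: 299 - 2p = -655 + 7p gives p* = 106, q* = 87.
With the rebate, buyers effectively pay pb = ps − 27, where ps is the price sellers receive.
Demand in terms of ps becomes qd = 299 − 2(ps − 27) = 353 - 2ps. Setting this equal to supply: 353 - 2ps = -655 + 7ps, so ps = 112.
Buyers pay pb = 112 − 27 = 85; q' = -655 + 7·112 = 129.
Government outlay = subsidy × quantity = 27 × 129 = 3483.

Government cost = €3483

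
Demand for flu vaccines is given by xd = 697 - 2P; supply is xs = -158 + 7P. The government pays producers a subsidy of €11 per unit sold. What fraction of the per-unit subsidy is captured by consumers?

Pre-subsidy: 697 - 2P = -158 + 7P gives P* = 95, x* = 507.
With the subsidy, sellers receive Ps = Pb + 11 for each unit, where Pb is the price buyers pay.
Supply in terms of Pb becomes xs = -158 + 7(Pb + 11) = -81 + 7Pb. Setting this equal to demand: 697 - 2Pb = -81 + 7Pb, so Pb = 778/9.
Sellers receive Ps = 778/9 + 11 = 877/9; x' = 697 − 2·(778/9) = 4717/9.
Buyers' price falls by P* − Pb = 95 − 778/9 = 77/9; sellers' price rises by Ps − P* = 877/9 − 95 = 22/9.
So consumers capture (77/9)/11 = 7/9 of each unit of subsidy.

Consumer share = 7/9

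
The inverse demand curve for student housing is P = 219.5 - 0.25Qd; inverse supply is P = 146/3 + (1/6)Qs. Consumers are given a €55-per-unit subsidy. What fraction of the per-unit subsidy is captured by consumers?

Pre-subsidy: 219.5 - 0.25Q = 146/3 + (1/6)Q gives Q* = 410 and P* = 117.
With the rebate, buyers effectively pay Pb = Ps − 55, where Ps is the price sellers receive.
On the curves, Pb = 219.5 - 0.25Q and Ps = 146/3 + (1/6)Q; the wedge Ps − Pb = 55 gives 146/3 + (1/6)Q − (219.5 - 0.25Q) = 55, so Q' = 542.
Then Pb = 219.5 − 0.25·542 = 84 and Ps = 146/3 + (1/6)·542 = 139.
Buyers' price falls by P* − Pb = 117 − 84 = 33; sellers' price rises by Ps − P* = 139 − 117 = 22.
So consumers capture 33/55 = 0.6 of each unit of subsidy.

Consumer share = 0.6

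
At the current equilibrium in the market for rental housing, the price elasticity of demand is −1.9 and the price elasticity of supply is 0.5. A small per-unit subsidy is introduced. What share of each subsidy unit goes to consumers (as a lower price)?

For a small subsidy around the equilibrium, the benefit split depends on the relative slopes, which at a point are proportional to the elasticities.
Buyer share = εs/(εs + |εd|) = 0.5/(0.5 + 1.9) = 5/24; seller share = |εd|/(εs + |εd|) = 19/24.

Consumer share = 5/24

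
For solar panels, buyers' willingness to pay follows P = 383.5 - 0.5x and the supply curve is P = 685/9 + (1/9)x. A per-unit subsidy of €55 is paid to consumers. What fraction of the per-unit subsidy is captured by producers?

Producer share = 2/11

Pre-subsidy: 383.5 - 0.5x = 685/9 + (1/9)x gives x* = 503 and P* = 132.
With the rebate, buyers effectively pay Pb = Ps − 55, where Ps is the price sellers receive.
On the curves, Pb = 383.5 - 0.5x and Ps = 685/9 + (1/9)x; the wedge Ps − Pb = 55 gives 685/9 + (1/9)x − (383.5 - 0.5x) = 55, so x' = 593.
Then Pb = 383.5 − 0.5·593 = 87 and Ps = 685/9 + (1/9)·593 = 142.
Buyers' price falls by P* − Pb = 132 − 87 = 45; sellers' price rises by Ps − P* = 142 − 132 = 10.
So producers capture 10/55 = 2/11 of each unit of subsidy.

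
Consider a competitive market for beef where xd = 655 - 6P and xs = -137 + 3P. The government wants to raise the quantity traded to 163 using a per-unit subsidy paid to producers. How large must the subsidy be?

At x = 163, invert demand for the buyer price: Pb = (655 − 163)/6 = 82; invert supply for the seller price: Ps = (163 − (-137))/3 = 100.
The subsidy must fill the gap: s = Ps − Pb = 100 − 82 = 18.

Required subsidy s = 18 per unit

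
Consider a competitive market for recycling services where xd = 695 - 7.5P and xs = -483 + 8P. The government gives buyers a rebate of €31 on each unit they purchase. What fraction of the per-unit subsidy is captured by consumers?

Consumer share = 16/31

Pre-subsidy: 695 - 7.5P = -483 + 8P gives P* = 76, x* = 125.
With the rebate, buyers effectively pay Pb = Ps − 31, where Ps is the price sellers receive.
Demand in terms of Ps becomes xd = 695 − 7.5(Ps − 31) = 927.5 - 7.5Ps. Setting this equal to supply: 927.5 - 7.5Ps = -483 + 8Ps, so Ps = 91.
Buyers pay Pb = 91 − 31 = 60; x' = -483 + 8·91 = 245.
Buyers' price falls by P* − Pb = 76 − 60 = 16; sellers' price rises by Ps − P* = 91 − 76 = 15.
So consumers capture 16/31 = 16/31 of each unit of subsidy.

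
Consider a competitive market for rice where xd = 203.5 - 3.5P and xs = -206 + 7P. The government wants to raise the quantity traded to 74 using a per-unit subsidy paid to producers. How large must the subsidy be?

Required subsidy s = 3 per unit

At x = 74, invert demand for the buyer price: Pb = (203.5 − 74)/3.5 = 37; invert supply for the seller price: Ps = (74 − (-206))/7 = 40.
The subsidy must fill the gap: s = Ps − Pb = 40 − 37 = 3.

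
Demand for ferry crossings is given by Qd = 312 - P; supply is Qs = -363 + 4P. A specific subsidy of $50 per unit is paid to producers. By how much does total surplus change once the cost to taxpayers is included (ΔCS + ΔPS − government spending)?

Net change in total surplus = -$1000

Pre-subsidy: 312 - P = -363 + 4P gives P* = 135, Q* = 177.
With the subsidy, sellers receive Ps = Pb + 50 for each unit, where Pb is the price buyers pay.
Supply in terms of Pb becomes Qs = -363 + 4(Pb + 50) = -163 + 4Pb. Setting this equal to demand: 312 - Pb = -163 + 4Pb, so Pb = 95.
Sellers receive Ps = 95 + 50 = 145; Q' = 312 − 1·95 = 217.
ΔCS = ½(177 + 217)(135 − 95) = 7880; ΔPS = ½(177 + 217)(145 − 135) = 1970.
Government spending = 50 × 217 = 10850.
Net change = 7880 + 1970 − 10850 = -1000. The loss equals the DWL triangle ½·50·40.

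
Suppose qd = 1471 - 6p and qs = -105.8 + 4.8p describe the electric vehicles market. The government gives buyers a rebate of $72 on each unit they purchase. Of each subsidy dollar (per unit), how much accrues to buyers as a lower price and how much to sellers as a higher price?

Pre-subsidy: 1471 - 6p = -105.8 + 4.8p gives p* = 146, q* = 595.
With the rebate, buyers effectively pay pb = ps − 72, where ps is the price sellers receive.
Demand in terms of ps becomes qd = 1471 − 6(ps − 72) = 1903 - 6ps. Setting this equal to supply: 1903 - 6ps = -105.8 + 4.8ps, so ps = 186.
Buyers pay pb = 186 − 72 = 114; q' = -105.8 + 4.8·186 = 787.
Buyers' price falls by p* − pb = 146 − 114 = 32; sellers' price rises by ps − p* = 186 − 146 = 40.

Buyers gain $32 per unit; sellers gain $40 per unit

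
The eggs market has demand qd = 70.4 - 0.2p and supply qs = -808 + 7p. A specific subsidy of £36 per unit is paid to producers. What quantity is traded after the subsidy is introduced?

q' = 53

Pre-subsidy: 70.4 - 0.2p = -808 + 7p gives p* = 122, q* = 46.
With the subsidy, sellers receive ps = pb + 36 for each unit, where pb is the price buyers pay.
Supply in terms of pb becomes qs = -808 + 7(pb + 36) = -556 + 7pb. Setting this equal to demand: 70.4 - 0.2pb = -556 + 7pb, so pb = 87.
Sellers receive ps = 87 + 36 = 123; q' = 70.4 − 0.2·87 = 53.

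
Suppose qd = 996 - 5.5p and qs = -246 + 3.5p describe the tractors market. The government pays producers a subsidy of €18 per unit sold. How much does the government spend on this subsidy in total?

Pre-subsidy: 996 - 5.5p = -246 + 3.5p gives p* = 138, q* = 237.
With the subsidy, sellers receive ps = pb + 18 for each unit, where pb is the price buyers pay.
Supply in terms of pb becomes qs = -246 + 3.5(pb + 18) = -183 + 3.5pb. Setting this equal to demand: 996 - 5.5pb = -183 + 3.5pb, so pb = 131.
Sellers receive ps = 131 + 18 = 149; q' = 996 − 5.5·131 = 275.5.
Government outlay = subsidy × quantity = 18 × 275.5 = 4959.

Government cost = €4959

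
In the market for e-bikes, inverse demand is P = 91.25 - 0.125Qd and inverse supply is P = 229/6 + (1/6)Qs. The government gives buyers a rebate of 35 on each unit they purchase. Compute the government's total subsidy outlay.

Pre-subsidy: 91.25 - 0.125Q = 229/6 + (1/6)Q gives Q* = 182 and P* = 68.5.
With the rebate, buyers effectively pay Pb = Ps − 35, where Ps is the price sellers receive.
On the curves, Pb = 91.25 - 0.125Q and Ps = 229/6 + (1/6)Q; the wedge Ps − Pb = 35 gives 229/6 + (1/6)Q − (91.25 - 0.125Q) = 35, so Q' = 302.
Then Pb = 91.25 − 0.125·302 = 53.5 and Ps = 229/6 + (1/6)·302 = 88.5.
Government outlay = subsidy × quantity = 35 × 302 = 10570.

Government cost = 10570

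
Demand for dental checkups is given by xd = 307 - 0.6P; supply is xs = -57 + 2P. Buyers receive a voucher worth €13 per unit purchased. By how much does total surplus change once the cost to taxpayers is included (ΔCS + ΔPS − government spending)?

Net change in total surplus = -€39

Pre-subsidy: 307 - 0.6P = -57 + 2P gives P* = 140, x* = 223.
With the rebate, buyers effectively pay Pb = Ps − 13, where Ps is the price sellers receive.
Demand in terms of Ps becomes xd = 307 − 0.6(Ps − 13) = 314.8 - 0.6Ps. Setting this equal to supply: 314.8 - 0.6Ps = -57 + 2Ps, so Ps = 143.
Buyers pay Pb = 143 − 13 = 130; x' = -57 + 2·143 = 229.
ΔCS = ½(223 + 229)(140 − 130) = 2260; ΔPS = ½(223 + 229)(143 − 140) = 678.
Government spending = 13 × 229 = 2977.
Net change = 2260 + 678 − 2977 = -39. The loss equals the DWL triangle ½·13·6.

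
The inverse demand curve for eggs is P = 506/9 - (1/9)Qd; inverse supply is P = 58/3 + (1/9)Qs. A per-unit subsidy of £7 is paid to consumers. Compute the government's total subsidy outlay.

Pre-subsidy: 506/9 - (1/9)Q = 58/3 + (1/9)Q gives Q* = 166 and P* = 340/9.
With the rebate, buyers effectively pay Pb = Ps − 7, where Ps is the price sellers receive.
On the curves, Pb = 506/9 - (1/9)Q and Ps = 58/3 + (1/9)Q; the wedge Ps − Pb = 7 gives 58/3 + (1/9)Q − (506/9 - (1/9)Q) = 7, so Q' = 197.5.
Then Pb = 506/9 − (1/9)·197.5 = 617/18 and Ps = 58/3 + (1/9)·197.5 = 743/18.
Government outlay = subsidy × quantity = 7 × 197.5 = 1382.5.

Government cost = £1382.5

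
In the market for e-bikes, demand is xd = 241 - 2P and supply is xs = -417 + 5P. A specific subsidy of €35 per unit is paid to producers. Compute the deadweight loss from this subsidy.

Pre-subsidy: 241 - 2P = -417 + 5P gives P* = 94, x* = 53.
With the subsidy, sellers receive Ps = Pb + 35 for each unit, where Pb is the price buyers pay.
Supply in terms of Pb becomes xs = -417 + 5(Pb + 35) = -242 + 5Pb. Setting this equal to demand: 241 - 2Pb = -242 + 5Pb, so Pb = 69.
Sellers receive Ps = 69 + 35 = 104; x' = 241 − 2·69 = 103.
The subsidy expands output by 103 − 53 = 50 past the efficient level; on those units the gap between marginal cost and willingness to pay runs from 0 up to 35.
DWL = ½ × 35 × 50 = 875.

Deadweight loss = €875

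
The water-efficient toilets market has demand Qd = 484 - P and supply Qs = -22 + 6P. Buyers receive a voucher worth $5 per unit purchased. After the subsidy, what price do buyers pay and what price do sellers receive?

Pre-subsidy: 484 - P = -22 + 6P gives P* = 506/7, Q* = 2882/7.
With the rebate, buyers effectively pay Pb = Ps − 5, where Ps is the price sellers receive.
Demand in terms of Ps becomes Qd = 484 − 1(Ps − 5) = 489 - Ps. Setting this equal to supply: 489 - Ps = -22 + 6Ps, so Ps = 73.
Buyers pay Pb = 73 − 5 = 68; Q' = -22 + 6·73 = 416.

Buyers pay $68; sellers receive $73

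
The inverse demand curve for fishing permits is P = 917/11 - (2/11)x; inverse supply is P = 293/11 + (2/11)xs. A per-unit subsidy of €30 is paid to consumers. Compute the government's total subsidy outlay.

Pre-subsidy: 917/11 - (2/11)x = 293/11 + (2/11)x gives x* = 156 and P* = 55.
With the rebate, buyers effectively pay Pb = Ps − 30, where Ps is the price sellers receive.
On the curves, Pb = 917/11 - (2/11)x and Ps = 293/11 + (2/11)x; the wedge Ps − Pb = 30 gives 293/11 + (2/11)x − (917/11 - (2/11)x) = 30, so x' = 238.5.
Then Pb = 917/11 − (2/11)·238.5 = 40 and Ps = 293/11 + (2/11)·238.5 = 70.
Government outlay = subsidy × quantity = 30 × 238.5 = 7155.

Government cost = €7155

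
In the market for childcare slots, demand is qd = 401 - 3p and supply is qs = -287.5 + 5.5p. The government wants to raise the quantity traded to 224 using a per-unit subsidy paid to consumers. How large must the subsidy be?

Required subsidy s = 34 per unit

At q = 224, invert demand for the buyer price: pb = (401 − 224)/3 = 59; invert supply for the seller price: ps = (224 − (-287.5))/5.5 = 93.
The subsidy must fill the gap: s = ps − pb = 93 − 59 = 34.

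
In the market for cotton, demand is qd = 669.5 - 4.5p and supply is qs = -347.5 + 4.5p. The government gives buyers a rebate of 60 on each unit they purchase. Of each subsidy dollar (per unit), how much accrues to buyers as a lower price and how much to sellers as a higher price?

Pre-subsidy: 669.5 - 4.5p = -347.5 + 4.5p gives p* = 113, q* = 161.
With the rebate, buyers effectively pay pb = ps − 60, where ps is the price sellers receive.
Demand in terms of ps becomes qd = 669.5 − 4.5(ps − 60) = 939.5 - 4.5ps. Setting this equal to supply: 939.5 - 4.5ps = -347.5 + 4.5ps, so ps = 143.
Buyers pay pb = 143 − 60 = 83; q' = -347.5 + 4.5·143 = 296.
Buyers' price falls by p* − pb = 113 − 83 = 30; sellers' price rises by ps − p* = 143 − 113 = 30.

Buyers gain 30 per unit; sellers gain 30 per unit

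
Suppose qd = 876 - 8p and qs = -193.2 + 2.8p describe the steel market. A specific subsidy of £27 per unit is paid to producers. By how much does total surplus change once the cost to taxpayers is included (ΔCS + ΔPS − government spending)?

Pre-subsidy: 876 - 8p = -193.2 + 2.8p gives p* = 99, q* = 84.
With the subsidy, sellers receive ps = pb + 27 for each unit, where pb is the price buyers pay.
Supply in terms of pb becomes qs = -193.2 + 2.8(pb + 27) = -117.6 + 2.8pb. Setting this equal to demand: 876 - 8pb = -117.6 + 2.8pb, so pb = 92.
Sellers receive ps = 92 + 27 = 119; q' = 876 − 8·92 = 140.
ΔCS = ½(84 + 140)(99 − 92) = 784; ΔPS = ½(84 + 140)(119 − 99) = 2240.
Government spending = 27 × 140 = 3780.
Net change = 784 + 2240 − 3780 = -756. The loss equals the DWL triangle ½·27·56.

Net change in total surplus = -£756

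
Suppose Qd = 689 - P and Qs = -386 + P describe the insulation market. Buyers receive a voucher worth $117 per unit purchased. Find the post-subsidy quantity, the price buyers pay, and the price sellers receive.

Pre-subsidy: 689 - P = -386 + P gives P* = 537.5, Q* = 151.5.
With the rebate, buyers effectively pay Pb = Ps − 117, where Ps is the price sellers receive.
Demand in terms of Ps becomes Qd = 689 − 1(Ps − 117) = 806 - Ps. Setting this equal to supply: 806 - Ps = -386 + Ps, so Ps = 596.
Buyers pay Pb = 596 − 117 = 479; Q' = -386 + 1·596 = 210.

Q' = 210; buyers pay $479; sellers receive $596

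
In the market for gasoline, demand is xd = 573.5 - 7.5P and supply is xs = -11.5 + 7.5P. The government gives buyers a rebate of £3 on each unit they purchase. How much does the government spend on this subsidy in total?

Government cost = £876.75

Pre-subsidy: 573.5 - 7.5P = -11.5 + 7.5P gives P* = 39, x* = 281.
With the rebate, buyers effectively pay Pb = Ps − 3, where Ps is the price sellers receive.
Demand in terms of Ps becomes xd = 573.5 − 7.5(Ps − 3) = 596 - 7.5Ps. Setting this equal to supply: 596 - 7.5Ps = -11.5 + 7.5Ps, so Ps = 40.5.
Buyers pay Pb = 40.5 − 3 = 37.5; x' = -11.5 + 7.5·40.5 = 292.25.
Government outlay = subsidy × quantity = 3 × 292.25 = 876.75.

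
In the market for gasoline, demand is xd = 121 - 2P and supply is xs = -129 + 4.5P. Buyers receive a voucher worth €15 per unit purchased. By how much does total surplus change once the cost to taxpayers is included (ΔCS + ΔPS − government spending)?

Pre-subsidy: 121 - 2P = -129 + 4.5P gives P* = 500/13, x* = 573/13.
With the rebate, buyers effectively pay Pb = Ps − 15, where Ps is the price sellers receive.
Demand in terms of Ps becomes xd = 121 − 2(Ps − 15) = 151 - 2Ps. Setting this equal to supply: 151 - 2Ps = -129 + 4.5Ps, so Ps = 560/13.
Buyers pay Pb = 560/13 − 15 = 365/13; x' = -129 + 4.5·(560/13) = 843/13.
ΔCS = ½(573/13 + 843/13)(500/13 − 365/13) = 95580/169; ΔPS = ½(573/13 + 843/13)(560/13 − 500/13) = 42480/169.
Government spending = 15 × 843/13 = 12645/13.
Net change = 95580/169 + 42480/169 − 12645/13 = -2025/13. The loss equals the DWL triangle ½·15·270/13.

Net change in total surplus = -2025/13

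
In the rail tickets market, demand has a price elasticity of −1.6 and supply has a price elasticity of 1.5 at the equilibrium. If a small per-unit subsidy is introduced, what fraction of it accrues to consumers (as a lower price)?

For a small subsidy around the equilibrium, the benefit split depends on the relative slopes, which at a point are proportional to the elasticities.
Buyer share = εs/(εs + |εd|) = 1.5/(1.5 + 1.6) = 15/31; seller share = |εd|/(εs + |εd|) = 16/31.

Consumer share = 15/31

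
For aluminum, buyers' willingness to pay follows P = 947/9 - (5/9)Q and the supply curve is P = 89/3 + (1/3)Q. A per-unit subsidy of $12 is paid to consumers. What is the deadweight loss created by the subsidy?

Pre-subsidy: 947/9 - (5/9)Q = 89/3 + (1/3)Q gives Q* = 85 and P* = 58.
With the rebate, buyers effectively pay Pb = Ps − 12, where Ps is the price sellers receive.
On the curves, Pb = 947/9 - (5/9)Q and Ps = 89/3 + (1/3)Q; the wedge Ps − Pb = 12 gives 89/3 + (1/3)Q − (947/9 - (5/9)Q) = 12, so Q' = 98.5.
Then Pb = 947/9 − (5/9)·98.5 = 50.5 and Ps = 89/3 + (1/3)·98.5 = 62.5.
The subsidy expands output by 98.5 − 85 = 13.5 past the efficient level; on those units the gap between marginal cost and willingness to pay runs from 0 up to 12.
DWL = ½ × 12 × 13.5 = 81.

Deadweight loss = $81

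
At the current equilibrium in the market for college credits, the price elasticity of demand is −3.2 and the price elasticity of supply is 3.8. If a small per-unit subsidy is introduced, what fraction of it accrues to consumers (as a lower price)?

For a small subsidy around the equilibrium, the benefit split depends on the relative slopes, which at a point are proportional to the elasticities.
Buyer share = εs/(εs + |εd|) = 3.8/(3.8 + 3.2) = 19/35; seller share = |εd|/(εs + |εd|) = 16/35.

Consumer share = 19/35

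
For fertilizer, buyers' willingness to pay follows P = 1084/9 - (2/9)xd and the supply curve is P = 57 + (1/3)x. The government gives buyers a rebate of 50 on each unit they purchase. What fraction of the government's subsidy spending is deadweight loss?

DWL / government spending = 225/1021

Pre-subsidy: 1084/9 - (2/9)x = 57 + (1/3)x gives x* = 114.2 and P* = 1426/15.
With the rebate, buyers effectively pay Pb = Ps − 50, where Ps is the price sellers receive.
On the curves, Pb = 1084/9 - (2/9)x and Ps = 57 + (1/3)x; the wedge Ps − Pb = 50 gives 57 + (1/3)x − (1084/9 - (2/9)x) = 50, so x' = 204.2.
Then Pb = 1084/9 − (2/9)·204.2 = 1126/15 and Ps = 57 + (1/3)·204.2 = 1876/15.
ΔCS = ½(114.2 + 204.2)(1426/15 − 1126/15) = 3184; ΔPS = ½(114.2 + 204.2)(1876/15 − 1426/15) = 4776.
Government spending = 50 × 204.2 = 10210.
DWL = ½ × 50 × (204.2 − 114.2) = 2250; fraction = 2250 / 10210 = 225/1021.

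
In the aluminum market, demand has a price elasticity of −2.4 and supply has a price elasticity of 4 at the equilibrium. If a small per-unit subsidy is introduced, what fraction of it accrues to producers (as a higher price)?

For a small subsidy around the equilibrium, the benefit split depends on the relative slopes, which at a point are proportional to the elasticities.
Buyer share = εs/(εs + |εd|) = 4/(4 + 2.4) = 0.625; seller share = |εd|/(εs + |εd|) = 0.375.
So producers capture 0.375 of the subsidy.

Producer share = 0.375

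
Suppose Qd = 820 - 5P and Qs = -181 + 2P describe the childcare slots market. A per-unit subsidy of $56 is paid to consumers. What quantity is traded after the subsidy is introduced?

Q' = 185

Pre-subsidy: 820 - 5P = -181 + 2P gives P* = 143, Q* = 105.
With the rebate, buyers effectively pay Pb = Ps − 56, where Ps is the price sellers receive.
Demand in terms of Ps becomes Qd = 820 − 5(Ps − 56) = 1100 - 5Ps. Setting this equal to supply: 1100 - 5Ps = -181 + 2Ps, so Ps = 183.
Buyers pay Pb = 183 − 56 = 127; Q' = -181 + 2·183 = 185.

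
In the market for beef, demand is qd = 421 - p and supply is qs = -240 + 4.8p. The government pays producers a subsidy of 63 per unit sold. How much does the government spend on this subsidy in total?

Government cost = 656208/29

Pre-subsidy: 421 - p = -240 + 4.8p gives p* = 3305/29, q* = 8904/29.
With the subsidy, sellers receive ps = pb + 63 for each unit, where pb is the price buyers pay.
Supply in terms of pb becomes qs = -240 + 4.8(pb + 63) = 62.4 + 4.8pb. Setting this equal to demand: 421 - pb = 62.4 + 4.8pb, so pb = 1793/29.
Sellers receive ps = 1793/29 + 63 = 3620/29; q' = 421 − 1·(1793/29) = 10416/29.
Government outlay = subsidy × quantity = 63 × 10416/29 = 656208/29.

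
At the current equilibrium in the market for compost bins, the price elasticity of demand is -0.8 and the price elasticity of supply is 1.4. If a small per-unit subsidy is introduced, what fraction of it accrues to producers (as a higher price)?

Producer share = 4/11

For a small subsidy around the equilibrium, the benefit split depends on the relative slopes, which at a point are proportional to the elasticities.
Buyer share = εs/(εs + |εd|) = 1.4/(1.4 + 0.8) = 7/11; seller share = |εd|/(εs + |εd|) = 4/11.
So producers capture 4/11 of the subsidy.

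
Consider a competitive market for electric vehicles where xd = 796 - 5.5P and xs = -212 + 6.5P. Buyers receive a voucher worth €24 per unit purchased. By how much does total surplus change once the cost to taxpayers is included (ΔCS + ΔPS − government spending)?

Net change in total surplus = -€858

Pre-subsidy: 796 - 5.5P = -212 + 6.5P gives P* = 84, x* = 334.
With the rebate, buyers effectively pay Pb = Ps − 24, where Ps is the price sellers receive.
Demand in terms of Ps becomes xd = 796 − 5.5(Ps − 24) = 928 - 5.5Ps. Setting this equal to supply: 928 - 5.5Ps = -212 + 6.5Ps, so Ps = 95.
Buyers pay Pb = 95 − 24 = 71; x' = -212 + 6.5·95 = 405.5.
ΔCS = ½(334 + 405.5)(84 − 71) = 4806.75; ΔPS = ½(334 + 405.5)(95 − 84) = 4067.25.
Government spending = 24 × 405.5 = 9732.
Net change = 4806.75 + 4067.25 − 9732 = -858. The loss equals the DWL triangle ½·24·71.5.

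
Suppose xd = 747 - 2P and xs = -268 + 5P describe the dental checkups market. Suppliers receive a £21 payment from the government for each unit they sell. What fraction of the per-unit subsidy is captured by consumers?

Pre-subsidy: 747 - 2P = -268 + 5P gives P* = 145, x* = 457.
With the subsidy, sellers receive Ps = Pb + 21 for each unit, where Pb is the price buyers pay.
Supply in terms of Pb becomes xs = -268 + 5(Pb + 21) = -163 + 5Pb. Setting this equal to demand: 747 - 2Pb = -163 + 5Pb, so Pb = 130.
Sellers receive Ps = 130 + 21 = 151; x' = 747 − 2·130 = 487.
Buyers' price falls by P* − Pb = 145 − 130 = 15; sellers' price rises by Ps − P* = 151 − 145 = 6.
So consumers capture 15/21 = 5/7 of each unit of subsidy.

Consumer share = 5/7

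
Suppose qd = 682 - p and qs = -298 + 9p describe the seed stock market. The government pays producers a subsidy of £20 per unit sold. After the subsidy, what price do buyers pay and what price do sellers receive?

Buyers pay £80; sellers receive £100

Pre-subsidy: 682 - p = -298 + 9p gives p* = 98, q* = 584.
With the subsidy, sellers receive ps = pb + 20 for each unit, where pb is the price buyers pay.
Supply in terms of pb becomes qs = -298 + 9(pb + 20) = -118 + 9pb. Setting this equal to demand: 682 - pb = -118 + 9pb, so pb = 80.
Sellers receive ps = 80 + 20 = 100; q' = 682 − 1·80 = 602.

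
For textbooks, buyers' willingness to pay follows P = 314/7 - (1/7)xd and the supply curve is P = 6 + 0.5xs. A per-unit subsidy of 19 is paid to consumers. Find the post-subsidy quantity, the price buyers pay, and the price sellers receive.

x' = 90; buyers pay 32; sellers receive 51

Pre-subsidy: 314/7 - (1/7)x = 6 + 0.5x gives x* = 544/9 and P* = 326/9.
With the rebate, buyers effectively pay Pb = Ps − 19, where Ps is the price sellers receive.
On the curves, Pb = 314/7 - (1/7)x and Ps = 6 + 0.5x; the wedge Ps − Pb = 19 gives 6 + 0.5x − (314/7 - (1/7)x) = 19, so x' = 90.
Then Pb = 314/7 − (1/7)·90 = 32 and Ps = 6 + 0.5·90 = 51.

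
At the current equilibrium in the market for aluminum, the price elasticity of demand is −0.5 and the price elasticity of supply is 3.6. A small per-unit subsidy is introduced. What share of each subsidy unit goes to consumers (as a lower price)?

For a small subsidy around the equilibrium, the benefit split depends on the relative slopes, which at a point are proportional to the elasticities.
Buyer share = εs/(εs + |εd|) = 3.6/(3.6 + 0.5) = 36/41; seller share = |εd|/(εs + |εd|) = 5/41.

Consumer share = 36/41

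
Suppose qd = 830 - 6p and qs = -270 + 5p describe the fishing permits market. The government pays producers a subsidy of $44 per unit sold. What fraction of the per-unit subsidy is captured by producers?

Pre-subsidy: 830 - 6p = -270 + 5p gives p* = 100, q* = 230.
With the subsidy, sellers receive ps = pb + 44 for each unit, where pb is the price buyers pay.
Supply in terms of pb becomes qs = -270 + 5(pb + 44) = -50 + 5pb. Setting this equal to demand: 830 - 6pb = -50 + 5pb, so pb = 80.
Sellers receive ps = 80 + 44 = 124; q' = 830 − 6·80 = 350.
Buyers' price falls by p* − pb = 100 − 80 = 20; sellers' price rises by ps − p* = 124 − 100 = 24.
So producers capture 24/44 = 6/11 of each unit of subsidy.

Producer share = 6/11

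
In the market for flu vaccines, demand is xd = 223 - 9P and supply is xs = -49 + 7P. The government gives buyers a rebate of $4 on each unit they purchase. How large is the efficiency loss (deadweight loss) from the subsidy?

Pre-subsidy: 223 - 9P = -49 + 7P gives P* = 17, x* = 70.
With the rebate, buyers effectively pay Pb = Ps − 4, where Ps is the price sellers receive.
Demand in terms of Ps becomes xd = 223 − 9(Ps − 4) = 259 - 9Ps. Setting this equal to supply: 259 - 9Ps = -49 + 7Ps, so Ps = 19.25.
Buyers pay Pb = 19.25 − 4 = 15.25; x' = -49 + 7·19.25 = 85.75.
The subsidy expands output by 85.75 − 70 = 15.75 past the efficient level; on those units the gap between marginal cost and willingness to pay runs from 0 up to 4.
DWL = ½ × 4 × 15.75 = 31.5.

Deadweight loss = $31.5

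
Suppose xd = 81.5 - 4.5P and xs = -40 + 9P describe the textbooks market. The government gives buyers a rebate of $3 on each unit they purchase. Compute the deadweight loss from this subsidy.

Deadweight loss = $13.5

Pre-subsidy: 81.5 - 4.5P = -40 + 9P gives P* = 9, x* = 41.
With the rebate, buyers effectively pay Pb = Ps − 3, where Ps is the price sellers receive.
Demand in terms of Ps becomes xd = 81.5 − 4.5(Ps − 3) = 95 - 4.5Ps. Setting this equal to supply: 95 - 4.5Ps = -40 + 9Ps, so Ps = 10.
Buyers pay Pb = 10 − 3 = 7; x' = -40 + 9·10 = 50.
The subsidy expands output by 50 − 41 = 9 past the efficient level; on those units the gap between marginal cost and willingness to pay runs from 0 up to 3.
DWL = ½ × 3 × 9 = 13.5.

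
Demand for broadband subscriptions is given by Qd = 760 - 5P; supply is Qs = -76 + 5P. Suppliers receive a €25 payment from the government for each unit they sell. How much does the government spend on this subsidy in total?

Government cost = €10112.5

Pre-subsidy: 760 - 5P = -76 + 5P gives P* = 83.6, Q* = 342.
With the subsidy, sellers receive Ps = Pb + 25 for each unit, where Pb is the price buyers pay.
Supply in terms of Pb becomes Qs = -76 + 5(Pb + 25) = 49 + 5Pb. Setting this equal to demand: 760 - 5Pb = 49 + 5Pb, so Pb = 71.1.
Sellers receive Ps = 71.1 + 25 = 96.1; Q' = 760 − 5·71.1 = 404.5.
Government outlay = subsidy × quantity = 25 × 404.5 = 10112.5.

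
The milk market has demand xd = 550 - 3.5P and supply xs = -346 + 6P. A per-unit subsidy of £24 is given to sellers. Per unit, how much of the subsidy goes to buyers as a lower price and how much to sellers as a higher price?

Buyers gain 288/19 per unit; sellers gain 168/19 per unit

Pre-subsidy: 550 - 3.5P = -346 + 6P gives P* = 1792/19, x* = 4178/19.
With the subsidy, sellers receive Ps = Pb + 24 for each unit, where Pb is the price buyers pay.
Supply in terms of Pb becomes xs = -346 + 6(Pb + 24) = -202 + 6Pb. Setting this equal to demand: 550 - 3.5Pb = -202 + 6Pb, so Pb = 1504/19.
Sellers receive Ps = 1504/19 + 24 = 1960/19; x' = 550 − 3.5·(1504/19) = 5186/19.
Buyers' price falls by P* − Pb = 1792/19 − 1504/19 = 288/19; sellers' price rises by Ps − P* = 1960/19 − 1792/19 = 168/19.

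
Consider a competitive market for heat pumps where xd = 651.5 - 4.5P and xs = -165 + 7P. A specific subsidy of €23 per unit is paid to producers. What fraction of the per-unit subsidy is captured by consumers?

Consumer share = 14/23

Pre-subsidy: 651.5 - 4.5P = -165 + 7P gives P* = 71, x* = 332.
With the subsidy, sellers receive Ps = Pb + 23 for each unit, where Pb is the price buyers pay.
Supply in terms of Pb becomes xs = -165 + 7(Pb + 23) = -4 + 7Pb. Setting this equal to demand: 651.5 - 4.5Pb = -4 + 7Pb, so Pb = 57.
Sellers receive Ps = 57 + 23 = 80; x' = 651.5 − 4.5·57 = 395.
Buyers' price falls by P* − Pb = 71 − 57 = 14; sellers' price rises by Ps − P* = 80 − 71 = 9.
So consumers capture 14/23 = 14/23 of each unit of subsidy.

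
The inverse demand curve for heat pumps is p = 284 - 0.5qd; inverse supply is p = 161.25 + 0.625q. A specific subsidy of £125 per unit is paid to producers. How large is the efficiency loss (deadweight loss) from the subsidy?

Deadweight loss = 62500/9

Pre-subsidy: 284 - 0.5q = 161.25 + 0.625q gives q* = 982/9 and p* = 2065/9.
With the subsidy, sellers receive ps = pb + 125 for each unit, where pb is the price buyers pay.
On the curves, pb = 284 - 0.5q and ps = 161.25 + 0.625q; the wedge ps − pb = 125 gives 161.25 + 0.625q − (284 - 0.5q) = 125, so q' = 1982/9.
Then pb = 284 − 0.5·(1982/9) = 1565/9 and ps = 161.25 + 0.625·(1982/9) = 2690/9.
The subsidy expands output by 1982/9 − 982/9 = 1000/9 past the efficient level; on those units the gap between marginal cost and willingness to pay runs from 0 up to 125.
DWL = ½ × 125 × 1000/9 = 62500/9.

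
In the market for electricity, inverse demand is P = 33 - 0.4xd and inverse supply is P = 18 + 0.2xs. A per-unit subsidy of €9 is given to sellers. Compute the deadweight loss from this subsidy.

Deadweight loss = €67.5

Pre-subsidy: 33 - 0.4x = 18 + 0.2x gives x* = 25 and P* = 23.
With the subsidy, sellers receive Ps = Pb + 9 for each unit, where Pb is the price buyers pay.
On the curves, Pb = 33 - 0.4x and Ps = 18 + 0.2x; the wedge Ps − Pb = 9 gives 18 + 0.2x − (33 - 0.4x) = 9, so x' = 40.
Then Pb = 33 − 0.4·40 = 17 and Ps = 18 + 0.2·40 = 26.
The subsidy expands output by 40 − 25 = 15 past the efficient level; on those units the gap between marginal cost and willingness to pay runs from 0 up to 9.
DWL = ½ × 9 × 15 = 67.5.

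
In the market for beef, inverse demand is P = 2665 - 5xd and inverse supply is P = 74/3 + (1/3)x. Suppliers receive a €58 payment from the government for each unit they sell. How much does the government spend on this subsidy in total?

Government cost = €29344.375

Pre-subsidy: 2665 - 5x = 74/3 + (1/3)x gives x* = 495.0625 and P* = 189.6875.
With the subsidy, sellers receive Ps = Pb + 58 for each unit, where Pb is the price buyers pay.
On the curves, Pb = 2665 - 5x and Ps = 74/3 + (1/3)x; the wedge Ps − Pb = 58 gives 74/3 + (1/3)x − (2665 - 5x) = 58, so x' = 505.9375.
Then Pb = 2665 − 5·505.9375 = 135.3125 and Ps = 74/3 + (1/3)·505.9375 = 193.3125.
Government outlay = subsidy × quantity = 58 × 505.9375 = 29344.375.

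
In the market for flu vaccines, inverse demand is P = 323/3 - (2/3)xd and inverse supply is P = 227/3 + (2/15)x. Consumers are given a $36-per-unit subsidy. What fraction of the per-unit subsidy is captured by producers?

Pre-subsidy: 323/3 - (2/3)x = 227/3 + (2/15)x gives x* = 40 and P* = 81.
With the rebate, buyers effectively pay Pb = Ps − 36, where Ps is the price sellers receive.
On the curves, Pb = 323/3 - (2/3)x and Ps = 227/3 + (2/15)x; the wedge Ps − Pb = 36 gives 227/3 + (2/15)x − (323/3 - (2/3)x) = 36, so x' = 85.
Then Pb = 323/3 − (2/3)·85 = 51 and Ps = 227/3 + (2/15)·85 = 87.
Buyers' price falls by P* − Pb = 81 − 51 = 30; sellers' price rises by Ps − P* = 87 − 81 = 6.
So producers capture 6/36 = 1/6 of each unit of subsidy.

Producer share = 1/6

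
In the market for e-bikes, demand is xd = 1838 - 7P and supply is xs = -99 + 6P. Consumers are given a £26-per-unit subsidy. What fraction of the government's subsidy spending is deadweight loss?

Pre-subsidy: 1838 - 7P = -99 + 6P gives P* = 149, x* = 795.
With the rebate, buyers effectively pay Pb = Ps − 26, where Ps is the price sellers receive.
Demand in terms of Ps becomes xd = 1838 − 7(Ps − 26) = 2020 - 7Ps. Setting this equal to supply: 2020 - 7Ps = -99 + 6Ps, so Ps = 163.
Buyers pay Pb = 163 − 26 = 137; x' = -99 + 6·163 = 879.
ΔCS = ½(795 + 879)(149 − 137) = 10044; ΔPS = ½(795 + 879)(163 − 149) = 11718.
Government spending = 26 × 879 = 22854.
DWL = ½ × 26 × (879 − 795) = 1092; fraction = 1092 / 22854 = 14/293.

DWL / government spending = 14/293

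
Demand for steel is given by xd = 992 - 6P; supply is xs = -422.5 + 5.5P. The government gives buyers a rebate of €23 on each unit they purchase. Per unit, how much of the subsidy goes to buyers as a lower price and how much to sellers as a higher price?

Buyers gain €11 per unit; sellers gain €12 per unit

Pre-subsidy: 992 - 6P = -422.5 + 5.5P gives P* = 123, x* = 254.
With the rebate, buyers effectively pay Pb = Ps − 23, where Ps is the price sellers receive.
Demand in terms of Ps becomes xd = 992 − 6(Ps − 23) = 1130 - 6Ps. Setting this equal to supply: 1130 - 6Ps = -422.5 + 5.5Ps, so Ps = 135.
Buyers pay Pb = 135 − 23 = 112; x' = -422.5 + 5.5·135 = 320.
Buyers' price falls by P* − Pb = 123 − 112 = 11; sellers' price rises by Ps − P* = 135 − 123 = 12.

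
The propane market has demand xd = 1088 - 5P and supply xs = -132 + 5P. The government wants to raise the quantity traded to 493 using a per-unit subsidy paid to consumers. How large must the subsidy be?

At x = 493, invert demand for the buyer price: Pb = (1088 − 493)/5 = 119; invert supply for the seller price: Ps = (493 − (-132))/5 = 125.
The subsidy must fill the gap: s = Ps − Pb = 125 − 119 = 6.

Required subsidy s = 6 per unit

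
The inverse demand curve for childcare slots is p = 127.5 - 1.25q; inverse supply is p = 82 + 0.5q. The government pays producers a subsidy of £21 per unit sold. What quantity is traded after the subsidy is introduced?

q' = 38

Pre-subsidy: 127.5 - 1.25q = 82 + 0.5q gives q* = 26 and p* = 95.
With the subsidy, sellers receive ps = pb + 21 for each unit, where pb is the price buyers pay.
On the curves, pb = 127.5 - 1.25q and ps = 82 + 0.5q; the wedge ps − pb = 21 gives 82 + 0.5q − (127.5 - 1.25q) = 21, so q' = 38.
Then pb = 127.5 − 1.25·38 = 80 and ps = 82 + 0.5·38 = 101.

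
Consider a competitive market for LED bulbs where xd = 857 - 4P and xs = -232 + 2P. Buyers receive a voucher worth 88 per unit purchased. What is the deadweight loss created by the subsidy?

Deadweight loss = 15488/3

Pre-subsidy: 857 - 4P = -232 + 2P gives P* = 181.5, x* = 131.
With the rebate, buyers effectively pay Pb = Ps − 88, where Ps is the price sellers receive.
Demand in terms of Ps becomes xd = 857 − 4(Ps − 88) = 1209 - 4Ps. Setting this equal to supply: 1209 - 4Ps = -232 + 2Ps, so Ps = 1441/6.
Buyers pay Pb = 1441/6 − 88 = 913/6; x' = -232 + 2·(1441/6) = 745/3.
The subsidy expands output by 745/3 − 131 = 352/3 past the efficient level; on those units the gap between marginal cost and willingness to pay runs from 0 up to 88.
DWL = ½ × 88 × 352/3 = 15488/3.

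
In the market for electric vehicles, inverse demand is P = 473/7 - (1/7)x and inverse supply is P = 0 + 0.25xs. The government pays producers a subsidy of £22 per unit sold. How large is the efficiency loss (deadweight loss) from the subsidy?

Deadweight loss = £616

Pre-subsidy: 473/7 - (1/7)x = 0 + 0.25x gives x* = 172 and P* = 43.
With the subsidy, sellers receive Ps = Pb + 22 for each unit, where Pb is the price buyers pay.
On the curves, Pb = 473/7 - (1/7)x and Ps = 0 + 0.25x; the wedge Ps − Pb = 22 gives 0 + 0.25x − (473/7 - (1/7)x) = 22, so x' = 228.
Then Pb = 473/7 − (1/7)·228 = 35 and Ps = 0 + 0.25·228 = 57.
The subsidy expands output by 228 − 172 = 56 past the efficient level; on those units the gap between marginal cost and willingness to pay runs from 0 up to 22.
DWL = ½ × 22 × 56 = 616.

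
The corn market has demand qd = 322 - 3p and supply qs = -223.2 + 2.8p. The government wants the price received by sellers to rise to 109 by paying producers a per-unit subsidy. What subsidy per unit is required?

At a seller price of 109, quantity supplied is -223.2 + 2.8·109 = 82.
Buyers absorb 82 only when they pay pb with 322 − 3·pb = 82, i.e. pb = 80.
s = ps − pb = 109 − 80 = 29.

Required subsidy s = 29 per unit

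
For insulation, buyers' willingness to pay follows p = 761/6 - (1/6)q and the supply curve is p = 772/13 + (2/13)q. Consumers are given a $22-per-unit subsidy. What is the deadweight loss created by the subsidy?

Deadweight loss = $755.04

Pre-subsidy: 761/6 - (1/6)q = 772/13 + (2/13)q gives q* = 210.44 and p* = 91.76.
With the rebate, buyers effectively pay pb = ps − 22, where ps is the price sellers receive.
On the curves, pb = 761/6 - (1/6)q and ps = 772/13 + (2/13)q; the wedge ps − pb = 22 gives 772/13 + (2/13)q − (761/6 - (1/6)q) = 22, so q' = 279.08.
Then pb = 761/6 − (1/6)·279.08 = 80.32 and ps = 772/13 + (2/13)·279.08 = 102.32.
The subsidy expands output by 279.08 − 210.44 = 68.64 past the efficient level; on those units the gap between marginal cost and willingness to pay runs from 0 up to 22.
DWL = ½ × 22 × 68.64 = 755.04.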